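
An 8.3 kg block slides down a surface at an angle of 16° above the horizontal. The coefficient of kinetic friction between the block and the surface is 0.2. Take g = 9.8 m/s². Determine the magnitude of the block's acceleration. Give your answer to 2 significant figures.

0.82 m/s²

Resolving the weight along the incline: the component pulling the block down the slope is mg sin 16° = 8.3 × 9.8 × 0.2756 = 22.417 N, and the normal force is N = mg cos 16° = 8.3 × 9.8 × 0.9613 = 78.192 N.
Kinetic friction acts up the slope with magnitude f = μN = 0.2 × 78.192 = 15.638 N.
Net force along the incline is 22.417 − 15.638 = 6.779 N, so a = 6.779 / 8.3 = 0.8167 m/s².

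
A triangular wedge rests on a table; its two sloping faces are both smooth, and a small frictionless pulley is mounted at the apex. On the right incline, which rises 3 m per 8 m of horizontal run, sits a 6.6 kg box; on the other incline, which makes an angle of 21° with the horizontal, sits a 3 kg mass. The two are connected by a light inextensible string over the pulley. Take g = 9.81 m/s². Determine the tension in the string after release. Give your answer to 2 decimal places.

Resolve each weight along its own incline: the 6.6 kg mass has component 6.6 × 9.81 × sin 20.56° = 22.734 N down its slope, and the 3 kg mass has 3 × 9.81 × sin 21° = 10.547 N down its slope.
The 6.6 kg side's 22.734 N exceeds the other side's 10.547 N, so that mass slides down and the 3 kg mass slides up. Taking that direction as positive, Newton's second law for the whole system gives 22.734 − 10.547 = (6.6 + 3) a, so a = 12.187 / 9.6 = 1.2695 m/s².
For the 3 kg mass (up-slope positive): T − 10.547 = 3 × 1.2695, so T = 14.356 N.

14.36 N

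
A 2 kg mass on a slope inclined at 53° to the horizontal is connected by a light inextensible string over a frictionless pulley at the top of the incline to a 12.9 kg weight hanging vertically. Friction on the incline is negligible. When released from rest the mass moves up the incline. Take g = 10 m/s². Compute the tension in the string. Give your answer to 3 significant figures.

31.1 N

For the mass on the incline: the weight component along the slope is m₁g sin 53° = 2 × 10 × 0.7986 = 15.972 N and the normal force is N = m₁g cos 53° = 12.036 N.
Newton's second law for the mass (up-slope positive): T − 15.972 = 2 a. For the hanging weight (downward positive): 12.9 × 10 − T = 12.9 a.
Adding the two equations eliminates T: 113.028 = 14.9 a, so a = 7.5858 m/s².
Then from the hanging weight's equation, T = 12.9 × (10 − 7.5858) = 31.143 N.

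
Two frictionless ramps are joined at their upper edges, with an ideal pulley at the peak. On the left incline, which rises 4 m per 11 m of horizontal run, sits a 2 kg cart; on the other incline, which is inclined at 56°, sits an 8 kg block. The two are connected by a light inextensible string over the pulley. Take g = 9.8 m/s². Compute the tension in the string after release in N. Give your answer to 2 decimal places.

Resolve each weight along its own incline: the 2 kg mass has component 2 × 9.8 × sin 19.98° = 6.698 N down its slope, and the 8 kg mass has 8 × 9.8 × sin 56° = 64.997 N down its slope.
The 8 kg side's 64.997 N exceeds the other side's 6.698 N, so that mass slides down and the 2 kg mass slides up. Taking that direction as positive, Newton's second law for the whole system gives 64.997 − 6.698 = (2 + 8) a, so a = 58.299 / 10 = 5.8299 m/s².
For the 2 kg mass (up-slope positive): T − 6.698 = 2 × 5.8299, so T = 18.358 N.

18.36 N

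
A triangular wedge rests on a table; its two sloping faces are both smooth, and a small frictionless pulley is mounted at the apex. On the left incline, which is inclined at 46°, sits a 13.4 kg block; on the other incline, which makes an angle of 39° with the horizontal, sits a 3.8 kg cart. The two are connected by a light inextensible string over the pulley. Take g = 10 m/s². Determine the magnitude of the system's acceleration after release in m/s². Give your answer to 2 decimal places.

4.21 m/s²

Resolve each weight along its own incline: the 13.4 kg mass has component 13.4 × 10 × sin 46° = 96.392 N down its slope, and the 3.8 kg mass has 3.8 × 10 × sin 39° = 23.914 N down its slope.
The 13.4 kg side's 96.392 N exceeds the other side's 23.914 N, so that mass slides down and the 3.8 kg mass slides up. Taking that direction as positive, Newton's second law for the whole system gives 96.392 − 23.914 = (13.4 + 3.8) a, so a = 72.478 / 17.2 = 4.2138 m/s².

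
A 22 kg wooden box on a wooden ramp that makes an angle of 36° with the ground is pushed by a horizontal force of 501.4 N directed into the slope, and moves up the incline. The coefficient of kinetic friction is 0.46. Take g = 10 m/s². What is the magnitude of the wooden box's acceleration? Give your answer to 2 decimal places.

The horizontal push has components F cos 36° = 501.4 × 0.8090 = 405.633 N up the incline and F sin 36° = 501.4 × 0.5878 = 294.723 N pressing into the surface.
The normal force is therefore N = mg cos 36° + F sin 36° = 177.980 + 294.723 = 472.703 N, and kinetic friction down the slope is μN = 0.46 × 472.703 = 217.443 N.
Along the incline: F cos 36° − mg sin 36° − μN = ma, so 405.633 − 129.316 − 217.443 = 22 a, giving a = 2.6761 m/s².

2.68 m/s²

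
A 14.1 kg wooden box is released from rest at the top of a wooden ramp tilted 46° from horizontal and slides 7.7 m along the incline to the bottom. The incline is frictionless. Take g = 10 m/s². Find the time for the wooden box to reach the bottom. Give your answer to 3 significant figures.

1.46 s

The weight component along the incline is mg sin 46° = 101.427 N and the normal force is N = mg cos 46° = 97.947 N.
With no friction, a = g sin 46° = 7.1934 m/s².
Starting from rest, L = ½at², so t = √(2L/a) = √(2 × 7.7 / 7.1934) = 1.4632 s.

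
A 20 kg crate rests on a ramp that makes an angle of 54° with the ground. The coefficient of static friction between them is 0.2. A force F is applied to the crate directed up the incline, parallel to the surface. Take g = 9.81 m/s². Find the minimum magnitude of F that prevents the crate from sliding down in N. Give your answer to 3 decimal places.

135.664 N

The normal force is N = mg cos 54° = 115.323 N. With F at its minimum the crate is on the verge of sliding down, so static friction is at its maximum μ_s N = 0.2 × 115.323 = 23.065 N and acts up the slope.
Equilibrium along the incline: F + μ_s N = mg sin 54°, so F = 158.729 − 23.065 = 135.664 N.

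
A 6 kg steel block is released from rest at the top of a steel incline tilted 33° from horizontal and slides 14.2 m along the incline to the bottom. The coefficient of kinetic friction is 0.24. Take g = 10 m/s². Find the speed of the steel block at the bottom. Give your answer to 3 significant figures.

9.87 m/s

The weight component along the incline is mg sin 33° = 32.678 N and the normal force is N = mg cos 33° = 50.320 N.
Friction up the slope is f = μN = 0.24 × 50.320 = 12.077 N, so the net downslope force is 32.678 − 12.077 = 20.601 N and a = 20.601 / 6 = 3.4335 m/s².
Starting from rest over a distance of 14.2 m, v² = 2aL = 2 × 3.4335 × 14.2 = 97.5114, so v = 9.8748 m/s.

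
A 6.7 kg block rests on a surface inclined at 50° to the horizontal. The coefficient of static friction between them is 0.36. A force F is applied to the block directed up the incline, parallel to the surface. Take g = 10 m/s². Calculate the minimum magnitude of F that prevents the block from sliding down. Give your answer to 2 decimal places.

The normal force is N = mg cos 50° = 43.067 N. With F at its minimum the block is on the verge of sliding down, so static friction is at its maximum μ_s N = 0.36 × 43.067 = 15.504 N and acts up the slope.
Equilibrium along the incline: F + μ_s N = mg sin 50°, so F = 51.325 − 15.504 = 35.821 N.

35.82 N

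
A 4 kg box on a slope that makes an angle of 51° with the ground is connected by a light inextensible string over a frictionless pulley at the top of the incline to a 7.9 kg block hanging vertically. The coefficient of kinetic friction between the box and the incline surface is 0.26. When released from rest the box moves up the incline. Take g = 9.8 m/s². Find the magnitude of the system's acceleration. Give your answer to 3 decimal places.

For the box on the incline: the weight component along the slope is m₁g sin 51° = 4 × 9.8 × 0.7771 = 30.462 N and the normal force is N = m₁g cos 51° = 24.669 N.
Kinetic friction opposes the box's motion up the incline: f = μN = 0.26 × 24.669 = 6.414 N acting down the slope.
Newton's second law for the box (up-slope positive): T − 30.462 − 6.414 = 4 a. For the hanging block (downward positive): 7.9 × 9.8 − T = 7.9 a.
Adding the two equations eliminates T: 40.544 = 11.9 a, so a = 3.4071 m/s².

3.407 m/s²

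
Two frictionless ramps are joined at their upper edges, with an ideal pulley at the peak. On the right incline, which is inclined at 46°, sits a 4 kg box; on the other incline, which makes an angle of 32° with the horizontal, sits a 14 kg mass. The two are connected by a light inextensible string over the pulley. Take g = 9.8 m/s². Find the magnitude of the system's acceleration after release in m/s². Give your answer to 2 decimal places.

Resolve each weight along its own incline: the 4 kg mass has component 4 × 9.8 × sin 46° = 28.198 N down its slope, and the 14 kg mass has 14 × 9.8 × sin 32° = 72.705 N down its slope.
The 14 kg side's 72.705 N exceeds the other side's 28.198 N, so that mass slides down and the 4 kg mass slides up. Taking that direction as positive, Newton's second law for the whole system gives 72.705 − 28.198 = (4 + 14) a, so a = 44.507 / 18 = 2.4726 m/s².

2.47 m/s²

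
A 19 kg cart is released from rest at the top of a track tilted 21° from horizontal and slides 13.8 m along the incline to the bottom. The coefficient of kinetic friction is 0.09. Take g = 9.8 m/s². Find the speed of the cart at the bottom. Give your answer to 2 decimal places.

8.61 m/s

The weight component along the incline is mg sin 21° = 66.728 N and the normal force is N = mg cos 21° = 173.833 N.
Friction up the slope is f = μN = 0.09 × 173.833 = 15.645 N, so the net downslope force is 66.728 − 15.645 = 51.083 N and a = 51.083 / 19 = 2.6886 m/s².
Starting from rest over a distance of 13.8 m, v² = 2aL = 2 × 2.6886 × 13.8 = 74.2054, so v = 8.6143 m/s.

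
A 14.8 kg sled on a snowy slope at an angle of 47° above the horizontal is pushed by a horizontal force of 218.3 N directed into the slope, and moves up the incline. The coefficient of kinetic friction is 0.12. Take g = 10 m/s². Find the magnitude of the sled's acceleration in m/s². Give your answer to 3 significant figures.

0.633 m/s²

The horizontal push has components F cos 47° = 218.3 × 0.6820 = 148.881 N up the incline and F sin 47° = 218.3 × 0.7314 = 159.665 N pressing into the surface.
The normal force is therefore N = mg cos 47° + F sin 47° = 100.936 + 159.665 = 260.601 N, and kinetic friction down the slope is μN = 0.12 × 260.601 = 31.272 N.
Along the incline: F cos 47° − mg sin 47° − μN = ma, so 148.881 − 108.247 − 31.272 = 14.8 a, giving a = 0.6326 m/s².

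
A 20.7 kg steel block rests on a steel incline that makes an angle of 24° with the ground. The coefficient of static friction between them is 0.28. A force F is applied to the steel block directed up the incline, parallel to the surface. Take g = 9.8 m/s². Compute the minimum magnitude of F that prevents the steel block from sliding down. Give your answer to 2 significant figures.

31 N

The normal force is N = mg cos 24° = 185.322 N. With F at its minimum the steel block is on the verge of sliding down, so static friction is at its maximum μ_s N = 0.28 × 185.322 = 51.890 N and acts up the slope.
Equilibrium along the incline: F + μ_s N = mg sin 24°, so F = 82.511 − 51.890 = 30.621 N.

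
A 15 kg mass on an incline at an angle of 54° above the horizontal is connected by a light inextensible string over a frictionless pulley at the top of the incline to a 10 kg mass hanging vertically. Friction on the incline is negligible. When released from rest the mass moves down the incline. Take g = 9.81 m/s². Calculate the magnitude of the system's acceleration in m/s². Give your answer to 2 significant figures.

For the mass on the incline: the weight component along the slope is m₁g sin 54° = 15 × 9.81 × 0.8090 = 119.044 N and the normal force is N = m₁g cos 54° = 86.493 N.
Newton's second law for the mass (down-slope positive): 119.044 − T = 15 a. For the hanging mass (upward positive): T − 10 × 9.81 = 10 a.
Adding the two equations eliminates T: 20.944 = 25 a, so a = 0.8378 m/s².

0.84 m/s²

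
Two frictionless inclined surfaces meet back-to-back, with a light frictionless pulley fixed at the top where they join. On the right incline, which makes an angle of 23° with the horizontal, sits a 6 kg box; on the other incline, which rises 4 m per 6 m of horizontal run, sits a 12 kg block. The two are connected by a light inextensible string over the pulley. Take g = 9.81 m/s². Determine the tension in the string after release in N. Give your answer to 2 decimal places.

Resolve each weight along its own incline: the 6 kg mass has component 6 × 9.81 × sin 23° = 22.998 N down its slope, and the 12 kg mass has 12 × 9.81 × sin 33.69° = 65.299 N down its slope.
The 12 kg side's 65.299 N exceeds the other side's 22.998 N, so that mass slides down and the 6 kg mass slides up. Taking that direction as positive, Newton's second law for the whole system gives 65.299 − 22.998 = (6 + 12) a, so a = 42.301 / 18 = 2.3501 m/s².
For the 6 kg mass (up-slope positive): T − 22.998 = 6 × 2.3501, so T = 37.099 N.

37.10 N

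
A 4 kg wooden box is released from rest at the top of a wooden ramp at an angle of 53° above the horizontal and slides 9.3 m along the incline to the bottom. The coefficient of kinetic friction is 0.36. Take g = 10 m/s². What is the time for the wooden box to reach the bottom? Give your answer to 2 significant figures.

1.8 s

The weight component along the incline is mg sin 53° = 31.945 N and the normal force is N = mg cos 53° = 24.073 N.
Friction up the slope is f = μN = 0.36 × 24.073 = 8.666 N, so the net downslope force is 31.945 − 8.666 = 23.279 N and a = 23.279 / 4 = 5.8197 m/s².
Starting from rest, L = ½at², so t = √(2L/a) = √(2 × 9.3 / 5.8197) = 1.7877 s.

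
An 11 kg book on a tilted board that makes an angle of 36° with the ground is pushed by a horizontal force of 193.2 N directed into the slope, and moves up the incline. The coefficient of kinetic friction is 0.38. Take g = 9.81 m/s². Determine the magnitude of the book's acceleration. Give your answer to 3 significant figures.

1.50 m/s²

The horizontal push has components F cos 36° = 193.2 × 0.8090 = 156.299 N up the incline and F sin 36° = 193.2 × 0.5878 = 113.563 N pressing into the surface.
The normal force is therefore N = mg cos 36° + F sin 36° = 87.299 + 113.563 = 200.862 N, and kinetic friction down the slope is μN = 0.38 × 200.862 = 76.328 N.
Along the incline: F cos 36° − mg sin 36° − μN = ma, so 156.299 − 63.429 − 76.328 = 11 a, giving a = 1.5038 m/s².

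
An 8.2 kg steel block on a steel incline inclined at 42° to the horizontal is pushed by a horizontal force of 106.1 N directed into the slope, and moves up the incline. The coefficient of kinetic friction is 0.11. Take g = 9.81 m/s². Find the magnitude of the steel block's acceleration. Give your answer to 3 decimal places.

The horizontal push has components F cos 42° = 106.1 × 0.7431 = 78.843 N up the incline and F sin 42° = 106.1 × 0.6691 = 70.992 N pressing into the surface.
The normal force is therefore N = mg cos 42° + F sin 42° = 59.776 + 70.992 = 130.768 N, and kinetic friction down the slope is μN = 0.11 × 130.768 = 14.384 N.
Along the incline: F cos 42° − mg sin 42° − μN = ma, so 78.843 − 53.824 − 14.384 = 8.2 a, giving a = 1.2970 m/s².

1.297 m/s²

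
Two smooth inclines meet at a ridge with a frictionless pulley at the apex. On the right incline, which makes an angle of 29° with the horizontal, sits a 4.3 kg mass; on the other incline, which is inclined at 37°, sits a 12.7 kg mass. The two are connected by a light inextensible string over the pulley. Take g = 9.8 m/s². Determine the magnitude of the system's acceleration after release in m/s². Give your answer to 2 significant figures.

Resolve each weight along its own incline: the 4.3 kg mass has component 4.3 × 9.8 × sin 29° = 20.430 N down its slope, and the 12.7 kg mass has 12.7 × 9.8 × sin 37° = 74.902 N down its slope.
The 12.7 kg side's 74.902 N exceeds the other side's 20.430 N, so that mass slides down and the 4.3 kg mass slides up. Taking that direction as positive, Newton's second law for the whole system gives 74.902 − 20.430 = (4.3 + 12.7) a, so a = 54.472 / 17 = 3.2042 m/s².

3.2 m/s²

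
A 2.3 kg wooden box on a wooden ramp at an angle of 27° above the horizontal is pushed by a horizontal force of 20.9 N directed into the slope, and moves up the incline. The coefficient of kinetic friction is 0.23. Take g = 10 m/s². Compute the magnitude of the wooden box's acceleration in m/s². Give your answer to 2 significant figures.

0.56 m/s²

The horizontal push has components F cos 27° = 20.9 × 0.8910 = 18.622 N up the incline and F sin 27° = 20.9 × 0.4540 = 9.489 N pressing into the surface.
The normal force is therefore N = mg cos 27° + F sin 27° = 20.493 + 9.489 = 29.982 N, and kinetic friction down the slope is μN = 0.23 × 29.982 = 6.896 N.
Along the incline: F cos 27° − mg sin 27° − μN = ma, so 18.622 − 10.442 − 6.896 = 2.3 a, giving a = 0.5583 m/s².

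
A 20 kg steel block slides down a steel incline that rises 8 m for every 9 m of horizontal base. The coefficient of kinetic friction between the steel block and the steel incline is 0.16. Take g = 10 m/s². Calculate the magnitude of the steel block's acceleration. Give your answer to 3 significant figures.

Resolving the weight along the incline: the component pulling the steel block down the slope is mg sin 41.63° = 20 × 10 × 0.6644 = 132.880 N, and the normal force is N = mg cos 41.63° = 20 × 10 × 0.7474 = 149.480 N.
Kinetic friction acts up the slope with magnitude f = μN = 0.16 × 149.480 = 23.917 N.
Net force along the incline is 132.880 − 23.917 = 108.963 N, so a = 108.963 / 20 = 5.4482 m/s².

5.45 m/s²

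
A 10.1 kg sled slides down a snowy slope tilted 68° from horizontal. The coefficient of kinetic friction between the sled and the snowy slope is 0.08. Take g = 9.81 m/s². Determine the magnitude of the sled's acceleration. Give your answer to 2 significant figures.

Resolving the weight along the incline: the component pulling the sled down the slope is mg sin 68° = 10.1 × 9.81 × 0.9272 = 91.868 N, and the normal force is N = mg cos 68° = 10.1 × 9.81 × 0.3746 = 37.116 N.
Kinetic friction acts up the slope with magnitude f = μN = 0.08 × 37.116 = 2.969 N.
Net force along the incline is 91.868 − 2.969 = 88.899 N, so a = 88.899 / 10.1 = 8.8019 m/s².

8.8 m/s²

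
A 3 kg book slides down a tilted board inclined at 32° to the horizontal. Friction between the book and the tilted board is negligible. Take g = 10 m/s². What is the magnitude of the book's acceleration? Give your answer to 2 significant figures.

5.3 m/s²

Resolving the weight along the incline: the component pulling the book down the slope is mg sin 32° = 3 × 10 × 0.5299 = 15.897 N, and the normal force is N = mg cos 32° = 3 × 10 × 0.8480 = 25.440 N.
With no friction the net force along the incline is 15.897 N, so a = g sin 32° = 15.897 / 3 = 5.2990 m/s².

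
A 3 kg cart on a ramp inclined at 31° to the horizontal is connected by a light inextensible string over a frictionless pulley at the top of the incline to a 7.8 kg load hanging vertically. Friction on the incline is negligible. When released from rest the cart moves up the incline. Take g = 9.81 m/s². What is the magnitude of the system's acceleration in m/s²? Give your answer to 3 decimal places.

5.682 m/s²

For the cart on the incline: the weight component along the slope is m₁g sin 31° = 3 × 9.81 × 0.5150 = 15.156 N and the normal force is N = m₁g cos 31° = 25.226 N.
Newton's second law for the cart (up-slope positive): T − 15.156 = 3 a. For the hanging load (downward positive): 7.8 × 9.81 − T = 7.8 a.
Adding the two equations eliminates T: 61.362 = 10.8 a, so a = 5.6817 m/s².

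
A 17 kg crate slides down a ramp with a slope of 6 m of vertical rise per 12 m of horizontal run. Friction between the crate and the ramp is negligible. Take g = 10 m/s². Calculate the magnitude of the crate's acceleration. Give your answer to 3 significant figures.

Resolving the weight along the incline: the component pulling the crate down the slope is mg sin 26.57° = 17 × 10 × 0.4472 = 76.024 N, and the normal force is N = mg cos 26.57° = 17 × 10 × 0.8944 = 152.048 N.
With no friction the net force along the incline is 76.024 N, so a = g sin 26.57° = 76.024 / 17 = 4.4720 m/s².

4.47 m/s²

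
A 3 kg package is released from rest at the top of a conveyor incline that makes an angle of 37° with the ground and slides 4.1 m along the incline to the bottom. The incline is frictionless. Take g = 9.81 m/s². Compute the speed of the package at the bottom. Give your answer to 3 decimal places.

6.958 m/s

The weight component along the incline is mg sin 37° = 17.711 N and the normal force is N = mg cos 37° = 23.504 N.
With no friction, a = g sin 37° = 5.9038 m/s².
Starting from rest over a distance of 4.1 m, v² = 2aL = 2 × 5.9038 × 4.1 = 48.4112, so v = 6.9578 m/s.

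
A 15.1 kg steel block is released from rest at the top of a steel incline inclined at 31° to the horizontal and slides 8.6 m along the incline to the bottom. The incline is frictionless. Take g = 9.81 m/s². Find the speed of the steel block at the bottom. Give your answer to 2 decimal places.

The weight component along the incline is mg sin 31° = 76.293 N and the normal force is N = mg cos 31° = 126.973 N.
With no friction, a = g sin 31° = 5.0525 m/s².
Starting from rest over a distance of 8.6 m, v² = 2aL = 2 × 5.0525 × 8.6 = 86.9030, so v = 9.3222 m/s.

9.32 m/s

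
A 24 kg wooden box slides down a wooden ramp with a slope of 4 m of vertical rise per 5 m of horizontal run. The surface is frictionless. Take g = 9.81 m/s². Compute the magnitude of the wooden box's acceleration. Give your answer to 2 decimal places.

6.13 m/s²

Resolving the weight along the incline: the component pulling the wooden box down the slope is mg sin 38.66° = 24 × 9.81 × 0.6247 = 147.079 N, and the normal force is N = mg cos 38.66° = 24 × 9.81 × 0.7809 = 183.855 N.
With no friction the net force along the incline is 147.079 N, so a = g sin 38.66° = 147.079 / 24 = 6.1283 m/s².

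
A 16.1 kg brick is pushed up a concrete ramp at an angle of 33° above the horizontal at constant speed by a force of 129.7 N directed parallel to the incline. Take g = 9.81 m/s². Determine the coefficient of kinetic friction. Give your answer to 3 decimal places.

At constant speed ΣF = 0 along the incline. The applied 129.7 N acts up the slope; the weight component mg sin 33° = 86.021 N and kinetic friction μN both act down the slope.
So 129.7 = 86.021 + μ × 132.460, giving μ = (129.7 − 86.021) / 132.460 = 0.3298.

0.330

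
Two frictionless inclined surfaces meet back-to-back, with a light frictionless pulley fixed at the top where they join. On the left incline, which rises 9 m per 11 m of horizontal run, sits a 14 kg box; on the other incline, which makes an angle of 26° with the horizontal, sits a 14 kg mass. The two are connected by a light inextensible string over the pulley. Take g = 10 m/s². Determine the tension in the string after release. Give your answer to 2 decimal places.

Resolve each weight along its own incline: the 14 kg mass has component 14 × 10 × sin 39.29° = 88.653 N down its slope, and the 14 kg mass has 14 × 10 × sin 26° = 61.372 N down its slope.
The 14 kg side's 88.653 N exceeds the other side's 61.372 N, so that mass slides down and the 14 kg mass slides up. Taking that direction as positive, Newton's second law for the whole system gives 88.653 − 61.372 = (14 + 14) a, so a = 27.281 / 28 = 0.9743 m/s².
For the 14 kg mass (up-slope positive): T − 61.372 = 14 × 0.9743, so T = 75.012 N.

75.01 N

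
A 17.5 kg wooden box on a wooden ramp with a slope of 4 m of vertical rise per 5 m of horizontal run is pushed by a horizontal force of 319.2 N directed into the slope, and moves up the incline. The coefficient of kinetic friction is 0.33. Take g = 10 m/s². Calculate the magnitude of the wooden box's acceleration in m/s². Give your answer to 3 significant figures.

The horizontal push has components F cos 38.66° = 319.2 × 0.7809 = 249.263 N up the incline and F sin 38.66° = 319.2 × 0.6247 = 199.404 N pressing into the surface.
The normal force is therefore N = mg cos 38.66° + F sin 38.66° = 136.657 + 199.404 = 336.061 N, and kinetic friction down the slope is μN = 0.33 × 336.061 = 110.900 N.
Along the incline: F cos 38.66° − mg sin 38.66° − μN = ma, so 249.263 − 109.323 − 110.900 = 17.5 a, giving a = 1.6594 m/s².

1.66 m/s²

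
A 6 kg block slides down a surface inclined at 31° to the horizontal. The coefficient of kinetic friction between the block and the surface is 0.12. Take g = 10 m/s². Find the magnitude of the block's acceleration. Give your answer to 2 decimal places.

4.12 m/s²

Resolving the weight along the incline: the component pulling the block down the slope is mg sin 31° = 6 × 10 × 0.5150 = 30.900 N, and the normal force is N = mg cos 31° = 6 × 10 × 0.8572 = 51.432 N.
Kinetic friction acts up the slope with magnitude f = μN = 0.12 × 51.432 = 6.172 N.
Net force along the incline is 30.900 − 6.172 = 24.728 N, so a = 24.728 / 6 = 4.1213 m/s².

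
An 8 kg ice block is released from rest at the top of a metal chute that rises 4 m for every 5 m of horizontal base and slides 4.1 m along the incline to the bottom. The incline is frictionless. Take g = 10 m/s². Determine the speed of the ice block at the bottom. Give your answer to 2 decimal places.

7.16 m/s

The weight component along the incline is mg sin 38.66° = 49.976 N and the normal force is N = mg cos 38.66° = 62.470 N.
With no friction, a = g sin 38.66° = 6.2470 m/s².
Starting from rest over a distance of 4.1 m, v² = 2aL = 2 × 6.2470 × 4.1 = 51.2254, so v = 7.1572 m/s.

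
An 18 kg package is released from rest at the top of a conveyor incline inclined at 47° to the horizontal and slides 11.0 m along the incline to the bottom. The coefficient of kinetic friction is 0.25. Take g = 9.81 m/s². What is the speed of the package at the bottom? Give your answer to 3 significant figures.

The weight component along the incline is mg sin 47° = 129.142 N and the normal force is N = mg cos 47° = 120.427 N.
Friction up the slope is f = μN = 0.25 × 120.427 = 30.107 N, so the net downslope force is 129.142 − 30.107 = 99.035 N and a = 99.035 / 18 = 5.5019 m/s².
Starting from rest over a distance of 11.0 m, v² = 2aL = 2 × 5.5019 × 11.0 = 121.0418, so v = 11.0019 m/s.

11.0 m/s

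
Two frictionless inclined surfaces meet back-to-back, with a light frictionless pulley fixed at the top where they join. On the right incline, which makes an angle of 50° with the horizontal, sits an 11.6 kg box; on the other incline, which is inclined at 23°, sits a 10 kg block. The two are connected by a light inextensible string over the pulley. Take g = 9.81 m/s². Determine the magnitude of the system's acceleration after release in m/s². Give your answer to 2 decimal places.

Resolve each weight along its own incline: the 11.6 kg mass has component 11.6 × 9.81 × sin 50° = 87.173 N down its slope, and the 10 kg mass has 10 × 9.81 × sin 23° = 38.331 N down its slope.
The 11.6 kg side's 87.173 N exceeds the other side's 38.331 N, so that mass slides down and the 10 kg mass slides up. Taking that direction as positive, Newton's second law for the whole system gives 87.173 − 38.331 = (11.6 + 10) a, so a = 48.842 / 21.6 = 2.2612 m/s².

2.26 m/s²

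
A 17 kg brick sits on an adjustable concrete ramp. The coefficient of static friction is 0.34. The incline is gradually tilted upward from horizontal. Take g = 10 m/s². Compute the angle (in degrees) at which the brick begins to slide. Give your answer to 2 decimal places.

18.78°

At the threshold of sliding, static friction is at its maximum μ_s N and exactly balances the weight component along the incline: mg sin θ = μ_s mg cos θ.
Hence tan θ = μ_s = 0.34, so θ = arctan(0.34) = 18.7780°.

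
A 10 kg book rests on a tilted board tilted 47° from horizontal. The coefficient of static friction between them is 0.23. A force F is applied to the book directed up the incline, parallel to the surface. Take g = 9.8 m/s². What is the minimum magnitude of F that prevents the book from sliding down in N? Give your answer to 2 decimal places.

56.30 N

The normal force is N = mg cos 47° = 66.836 N. With F at its minimum the book is on the verge of sliding down, so static friction is at its maximum μ_s N = 0.23 × 66.836 = 15.372 N and acts up the slope.
Equilibrium along the incline: F + μ_s N = mg sin 47°, so F = 71.673 − 15.372 = 56.301 N.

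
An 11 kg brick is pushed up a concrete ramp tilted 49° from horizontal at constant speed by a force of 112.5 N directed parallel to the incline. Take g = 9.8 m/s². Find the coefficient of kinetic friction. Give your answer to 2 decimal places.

0.44

At constant speed ΣF = 0 along the incline. The applied 112.5 N acts up the slope; the weight component mg sin 49° = 81.358 N and kinetic friction μN both act down the slope.
So 112.5 = 81.358 + μ × 70.723, giving μ = (112.5 − 81.358) / 70.723 = 0.4403.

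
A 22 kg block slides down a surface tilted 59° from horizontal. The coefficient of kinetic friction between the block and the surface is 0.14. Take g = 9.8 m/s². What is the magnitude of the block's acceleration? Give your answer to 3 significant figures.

7.69 m/s²

Resolving the weight along the incline: the component pulling the block down the slope is mg sin 59° = 22 × 9.8 × 0.8572 = 184.812 N, and the normal force is N = mg cos 59° = 22 × 9.8 × 0.5150 = 111.034 N.
Kinetic friction acts up the slope with magnitude f = μN = 0.14 × 111.034 = 15.545 N.
Net force along the incline is 184.812 − 15.545 = 169.267 N, so a = 169.267 / 22 = 7.6940 m/s².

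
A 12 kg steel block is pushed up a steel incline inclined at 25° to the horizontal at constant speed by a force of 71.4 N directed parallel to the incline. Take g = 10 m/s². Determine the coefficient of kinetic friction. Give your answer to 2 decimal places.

At constant speed ΣF = 0 along the incline. The applied 71.4 N acts up the slope; the weight component mg sin 25° = 50.714 N and kinetic friction μN both act down the slope.
So 71.4 = 50.714 + μ × 108.757, giving μ = (71.4 − 50.714) / 108.757 = 0.1902.

0.19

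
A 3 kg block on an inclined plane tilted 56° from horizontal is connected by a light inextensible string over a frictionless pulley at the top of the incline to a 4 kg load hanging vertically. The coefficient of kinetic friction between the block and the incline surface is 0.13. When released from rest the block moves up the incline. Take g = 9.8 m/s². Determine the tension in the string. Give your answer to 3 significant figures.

For the block on the incline: the weight component along the slope is m₁g sin 56° = 3 × 9.8 × 0.8290 = 24.373 N and the normal force is N = m₁g cos 56° = 16.440 N.
Kinetic friction opposes the block's motion up the incline: f = μN = 0.13 × 16.440 = 2.137 N acting down the slope.
Newton's second law for the block (up-slope positive): T − 24.373 − 2.137 = 3 a. For the hanging load (downward positive): 4 × 9.8 − T = 4 a.
Adding the two equations eliminates T: 12.690 = 7 a, so a = 1.8129 m/s².
Then from the hanging load's equation, T = 4 × (9.8 − 1.8129) = 31.948 N.

31.9 N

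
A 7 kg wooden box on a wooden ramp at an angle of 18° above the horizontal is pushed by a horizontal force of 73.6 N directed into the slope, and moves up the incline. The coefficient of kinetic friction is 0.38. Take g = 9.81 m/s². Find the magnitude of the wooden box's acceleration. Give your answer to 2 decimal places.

2.19 m/s²

The horizontal push has components F cos 18° = 73.6 × 0.9511 = 70.001 N up the incline and F sin 18° = 73.6 × 0.3090 = 22.742 N pressing into the surface.
The normal force is therefore N = mg cos 18° + F sin 18° = 65.312 + 22.742 = 88.054 N, and kinetic friction down the slope is μN = 0.38 × 88.054 = 33.461 N.
Along the incline: F cos 18° − mg sin 18° − μN = ma, so 70.001 − 21.219 − 33.461 = 7 a, giving a = 2.1887 m/s².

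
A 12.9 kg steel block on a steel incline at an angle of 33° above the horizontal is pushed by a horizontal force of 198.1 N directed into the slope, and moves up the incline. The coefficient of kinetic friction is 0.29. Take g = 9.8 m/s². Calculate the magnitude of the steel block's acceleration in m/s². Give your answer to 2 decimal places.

The horizontal push has components F cos 33° = 198.1 × 0.8387 = 166.146 N up the incline and F sin 33° = 198.1 × 0.5446 = 107.885 N pressing into the surface.
The normal force is therefore N = mg cos 33° + F sin 33° = 106.028 + 107.885 = 213.913 N, and kinetic friction down the slope is μN = 0.29 × 213.913 = 62.035 N.
Along the incline: F cos 33° − mg sin 33° − μN = ma, so 166.146 − 68.848 − 62.035 = 12.9 a, giving a = 2.7336 m/s².

2.73 m/s²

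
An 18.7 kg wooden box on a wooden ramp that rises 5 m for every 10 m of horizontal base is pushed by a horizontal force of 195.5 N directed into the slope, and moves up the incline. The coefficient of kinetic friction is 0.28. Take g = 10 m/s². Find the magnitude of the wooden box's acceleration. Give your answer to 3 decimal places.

1.065 m/s²

The horizontal push has components F cos 26.57° = 195.5 × 0.8944 = 174.855 N up the incline and F sin 26.57° = 195.5 × 0.4472 = 87.428 N pressing into the surface.
The normal force is therefore N = mg cos 26.57° + F sin 26.57° = 167.253 + 87.428 = 254.681 N, and kinetic friction down the slope is μN = 0.28 × 254.681 = 71.311 N.
Along the incline: F cos 26.57° − mg sin 26.57° − μN = ma, so 174.855 − 83.626 − 71.311 = 18.7 a, giving a = 1.0651 m/s².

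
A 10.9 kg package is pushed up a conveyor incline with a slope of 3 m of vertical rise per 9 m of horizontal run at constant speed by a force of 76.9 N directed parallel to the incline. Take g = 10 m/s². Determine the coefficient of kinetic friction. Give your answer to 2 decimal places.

At constant speed ΣF = 0 along the incline. The applied 76.9 N acts up the slope; the weight component mg sin 18.43° = 34.469 N and kinetic friction μN both act down the slope.
So 76.9 = 34.469 + μ × 103.406, giving μ = (76.9 − 34.469) / 103.406 = 0.4103.

0.41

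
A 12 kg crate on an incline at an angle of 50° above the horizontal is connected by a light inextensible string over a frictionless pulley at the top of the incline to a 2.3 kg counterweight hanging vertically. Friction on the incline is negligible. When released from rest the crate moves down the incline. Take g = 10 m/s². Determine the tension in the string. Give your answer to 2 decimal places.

For the crate on the incline: the weight component along the slope is m₁g sin 50° = 12 × 10 × 0.7660 = 91.920 N and the normal force is N = m₁g cos 50° = 77.135 N.
Newton's second law for the crate (down-slope positive): 91.920 − T = 12 a. For the hanging counterweight (upward positive): T − 2.3 × 10 = 2.3 a.
Adding the two equations eliminates T: 68.920 = 14.3 a, so a = 4.8196 m/s².
Then from the hanging counterweight's equation, T = 2.3 × (10 + 4.8196) = 34.085 N.

34.09 N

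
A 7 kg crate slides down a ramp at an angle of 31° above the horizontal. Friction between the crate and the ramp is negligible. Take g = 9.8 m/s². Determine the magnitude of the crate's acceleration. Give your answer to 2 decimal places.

Resolving the weight along the incline: the component pulling the crate down the slope is mg sin 31° = 7 × 9.8 × 0.5150 = 35.329 N, and the normal force is N = mg cos 31° = 7 × 9.8 × 0.8572 = 58.804 N.
With no friction the net force along the incline is 35.329 N, so a = g sin 31° = 35.329 / 7 = 5.0470 m/s².

5.05 m/s²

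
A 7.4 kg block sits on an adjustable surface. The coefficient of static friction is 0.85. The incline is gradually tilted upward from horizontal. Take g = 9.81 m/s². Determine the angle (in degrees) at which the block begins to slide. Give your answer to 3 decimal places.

At the threshold of sliding, static friction is at its maximum μ_s N and exactly balances the weight component along the incline: mg sin θ = μ_s mg cos θ.
Hence tan θ = μ_s = 0.85, so θ = arctan(0.85) = 40.3645°.

40.365°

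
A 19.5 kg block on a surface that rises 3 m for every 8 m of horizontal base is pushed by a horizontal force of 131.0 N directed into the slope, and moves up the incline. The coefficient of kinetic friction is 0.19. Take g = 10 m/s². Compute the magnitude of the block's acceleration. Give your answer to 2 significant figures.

0.55 m/s²

The horizontal push has components F cos 20.56° = 131.0 × 0.9363 = 122.655 N up the incline and F sin 20.56° = 131.0 × 0.3511 = 45.994 N pressing into the surface.
The normal force is therefore N = mg cos 20.56° + F sin 20.56° = 182.578 + 45.994 = 228.572 N, and kinetic friction down the slope is μN = 0.19 × 228.572 = 43.429 N.
Along the incline: F cos 20.56° − mg sin 20.56° − μN = ma, so 122.655 − 68.465 − 43.429 = 19.5 a, giving a = 0.5518 m/s².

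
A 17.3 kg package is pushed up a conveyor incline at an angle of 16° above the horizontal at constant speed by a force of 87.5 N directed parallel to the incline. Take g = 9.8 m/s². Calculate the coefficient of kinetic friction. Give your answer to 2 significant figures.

0.25

At constant speed ΣF = 0 along the incline. The applied 87.5 N acts up the slope; the weight component mg sin 16° = 46.732 N and kinetic friction μN both act down the slope.
So 87.5 = 46.732 + μ × 162.972, giving μ = (87.5 − 46.732) / 162.972 = 0.2502.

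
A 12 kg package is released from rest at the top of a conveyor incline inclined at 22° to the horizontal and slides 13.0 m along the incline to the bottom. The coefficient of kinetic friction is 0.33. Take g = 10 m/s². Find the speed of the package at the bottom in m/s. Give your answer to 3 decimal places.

4.224 m/s

The weight component along the incline is mg sin 22° = 44.953 N and the normal force is N = mg cos 22° = 111.262 N.
Friction up the slope is f = μN = 0.33 × 111.262 = 36.716 N, so the net downslope force is 44.953 − 36.716 = 8.237 N and a = 8.237 / 12 = 0.6864 m/s².
Starting from rest over a distance of 13.0 m, v² = 2aL = 2 × 0.6864 × 13.0 = 17.8464, so v = 4.2245 m/s.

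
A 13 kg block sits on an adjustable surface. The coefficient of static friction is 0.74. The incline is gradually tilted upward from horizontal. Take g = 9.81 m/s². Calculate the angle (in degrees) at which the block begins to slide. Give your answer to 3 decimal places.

36.501°

At the threshold of sliding, static friction is at its maximum μ_s N and exactly balances the weight component along the incline: mg sin θ = μ_s mg cos θ.
Hence tan θ = μ_s = 0.74, so θ = arctan(0.74) = 36.5014°.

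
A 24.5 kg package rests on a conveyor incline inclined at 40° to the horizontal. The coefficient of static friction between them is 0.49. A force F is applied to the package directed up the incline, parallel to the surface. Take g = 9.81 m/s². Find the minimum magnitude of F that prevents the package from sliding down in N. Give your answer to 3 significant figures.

64.3 N

The normal force is N = mg cos 40° = 184.115 N. With F at its minimum the package is on the verge of sliding down, so static friction is at its maximum μ_s N = 0.49 × 184.115 = 90.216 N and acts up the slope.
Equilibrium along the incline: F + μ_s N = mg sin 40°, so F = 154.491 − 90.216 = 64.275 N.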